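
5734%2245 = 1244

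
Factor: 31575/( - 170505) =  - 5/27 =- 3^( - 3)*5^1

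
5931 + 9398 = 15329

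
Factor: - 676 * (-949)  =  641524 = 2^2*13^3*73^1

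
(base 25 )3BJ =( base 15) 999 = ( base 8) 4171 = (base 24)3i9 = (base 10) 2169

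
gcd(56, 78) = 2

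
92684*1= 92684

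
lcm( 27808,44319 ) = 1418208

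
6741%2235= 36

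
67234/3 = 22411 + 1/3 = 22411.33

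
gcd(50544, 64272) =624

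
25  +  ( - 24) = 1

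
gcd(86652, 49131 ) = 9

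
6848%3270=308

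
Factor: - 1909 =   -  23^1*83^1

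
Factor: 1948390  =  2^1*5^1*194839^1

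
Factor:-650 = -2^1* 5^2*13^1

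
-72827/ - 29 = 2511 + 8/29 =2511.28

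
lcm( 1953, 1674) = 11718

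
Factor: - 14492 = - 2^2*3623^1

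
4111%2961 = 1150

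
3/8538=1/2846=0.00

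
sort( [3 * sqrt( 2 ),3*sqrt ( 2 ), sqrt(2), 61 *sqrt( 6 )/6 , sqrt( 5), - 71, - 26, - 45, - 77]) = [ - 77, - 71, - 45, - 26 , sqrt (2 ), sqrt( 5 ), 3 * sqrt( 2), 3*sqrt(2), 61 * sqrt( 6) /6]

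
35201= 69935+-34734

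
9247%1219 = 714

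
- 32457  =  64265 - 96722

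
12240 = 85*144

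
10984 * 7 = 76888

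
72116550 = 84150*857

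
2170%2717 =2170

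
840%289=262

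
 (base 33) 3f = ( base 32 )3I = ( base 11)A4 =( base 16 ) 72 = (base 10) 114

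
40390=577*70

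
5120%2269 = 582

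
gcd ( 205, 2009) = 41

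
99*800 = 79200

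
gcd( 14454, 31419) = 9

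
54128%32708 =21420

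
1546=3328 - 1782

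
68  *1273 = 86564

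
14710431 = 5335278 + 9375153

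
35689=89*401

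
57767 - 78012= - 20245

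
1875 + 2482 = 4357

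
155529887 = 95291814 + 60238073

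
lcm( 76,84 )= 1596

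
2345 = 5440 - 3095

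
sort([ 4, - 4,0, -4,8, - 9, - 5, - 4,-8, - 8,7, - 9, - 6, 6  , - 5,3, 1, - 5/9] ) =[ - 9, - 9,  -  8,-8,-6, - 5, - 5, - 4,-4, - 4,  -  5/9,0, 1,3,  4,  6,7,8] 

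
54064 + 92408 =146472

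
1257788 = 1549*812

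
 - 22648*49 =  - 1109752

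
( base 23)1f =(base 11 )35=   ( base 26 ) 1c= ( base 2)100110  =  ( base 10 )38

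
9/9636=3/3212=0.00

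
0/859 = 0 =0.00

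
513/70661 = 27/3719  =  0.01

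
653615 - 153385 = 500230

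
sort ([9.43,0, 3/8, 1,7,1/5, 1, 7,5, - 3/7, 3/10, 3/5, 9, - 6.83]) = [ - 6.83, - 3/7, 0, 1/5, 3/10, 3/8,3/5, 1, 1, 5,7,  7,9,9.43]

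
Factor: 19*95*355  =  5^2*19^2*71^1= 640775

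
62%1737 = 62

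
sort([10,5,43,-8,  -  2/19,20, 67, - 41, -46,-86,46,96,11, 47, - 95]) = [ - 95,-86,-46, - 41, - 8,-2/19, 5, 10, 11, 20,43,46,47,67,96 ] 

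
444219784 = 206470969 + 237748815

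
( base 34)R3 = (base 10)921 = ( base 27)173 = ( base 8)1631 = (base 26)19b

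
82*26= 2132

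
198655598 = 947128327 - 748472729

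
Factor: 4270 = 2^1* 5^1  *7^1*61^1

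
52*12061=627172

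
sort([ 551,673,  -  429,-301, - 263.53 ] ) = [ - 429,- 301 ,- 263.53,551,673]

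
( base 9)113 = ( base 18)53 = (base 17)58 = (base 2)1011101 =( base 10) 93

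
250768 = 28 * 8956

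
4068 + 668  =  4736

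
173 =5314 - 5141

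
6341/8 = 792 + 5/8=792.62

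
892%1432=892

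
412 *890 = 366680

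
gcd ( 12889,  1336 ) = 1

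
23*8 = 184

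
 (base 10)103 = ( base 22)4f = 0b1100111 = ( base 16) 67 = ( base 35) 2x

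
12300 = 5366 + 6934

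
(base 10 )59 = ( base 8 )73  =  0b111011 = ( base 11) 54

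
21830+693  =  22523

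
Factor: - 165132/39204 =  - 139/33 = -3^( - 1 )*11^( - 1 )*139^1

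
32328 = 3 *10776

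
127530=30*4251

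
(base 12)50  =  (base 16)3C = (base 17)39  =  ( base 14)44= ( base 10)60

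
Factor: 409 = 409^1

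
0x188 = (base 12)288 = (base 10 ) 392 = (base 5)3032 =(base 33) BT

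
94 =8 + 86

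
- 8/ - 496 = 1/62 =0.02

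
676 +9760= 10436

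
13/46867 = 13/46867= 0.00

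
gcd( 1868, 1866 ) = 2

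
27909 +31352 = 59261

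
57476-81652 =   -  24176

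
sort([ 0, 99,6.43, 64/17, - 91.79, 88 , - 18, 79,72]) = [ -91.79, - 18, 0,64/17, 6.43, 72,79, 88, 99 ] 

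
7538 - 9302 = -1764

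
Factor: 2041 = 13^1*157^1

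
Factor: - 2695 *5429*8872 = - 2^3*5^1*7^2*11^1 * 61^1 * 89^1*1109^1 = - 129807607160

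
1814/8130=907/4065 = 0.22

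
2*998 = 1996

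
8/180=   2/45 =0.04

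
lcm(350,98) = 2450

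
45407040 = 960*47299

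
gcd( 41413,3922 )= 1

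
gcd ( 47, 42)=1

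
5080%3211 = 1869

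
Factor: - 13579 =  - 37^1 * 367^1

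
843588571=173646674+669941897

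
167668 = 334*502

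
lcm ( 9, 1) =9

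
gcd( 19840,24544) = 32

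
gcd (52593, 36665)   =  1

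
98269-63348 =34921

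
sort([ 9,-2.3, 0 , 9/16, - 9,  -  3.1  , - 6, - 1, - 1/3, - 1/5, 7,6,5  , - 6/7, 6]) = [ - 9, - 6, - 3.1, - 2.3, - 1, - 6/7, - 1/3 , -1/5, 0,9/16,5, 6,6, 7 , 9] 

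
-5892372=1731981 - 7624353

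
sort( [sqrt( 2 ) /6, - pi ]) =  [ - pi,sqrt(2)/6] 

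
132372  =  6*22062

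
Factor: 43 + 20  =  3^2 * 7^1 = 63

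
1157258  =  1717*674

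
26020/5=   5204 = 5204.00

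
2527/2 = 1263 +1/2 = 1263.50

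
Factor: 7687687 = 7^1 * 709^1*1549^1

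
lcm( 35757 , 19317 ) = 1680579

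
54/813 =18/271=0.07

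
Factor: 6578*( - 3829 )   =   - 25187162 = - 2^1*7^1*11^1*13^1*23^1*547^1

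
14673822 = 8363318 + 6310504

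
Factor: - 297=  - 3^3*11^1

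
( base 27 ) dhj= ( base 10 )9955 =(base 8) 23343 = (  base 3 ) 111122201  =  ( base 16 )26E3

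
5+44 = 49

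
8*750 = 6000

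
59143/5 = 11828 + 3/5 = 11828.60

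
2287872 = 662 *3456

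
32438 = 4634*7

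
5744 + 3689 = 9433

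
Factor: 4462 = 2^1*23^1*97^1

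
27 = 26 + 1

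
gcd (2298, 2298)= 2298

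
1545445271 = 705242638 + 840202633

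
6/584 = 3/292 = 0.01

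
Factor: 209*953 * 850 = 2^1*5^2 * 11^1*17^1*19^1*953^1 = 169300450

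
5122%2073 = 976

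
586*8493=4976898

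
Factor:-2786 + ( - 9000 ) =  - 11786 = -  2^1*71^1*83^1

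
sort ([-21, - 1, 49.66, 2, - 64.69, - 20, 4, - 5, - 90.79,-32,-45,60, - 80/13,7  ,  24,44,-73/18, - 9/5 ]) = [-90.79, - 64.69, - 45, - 32, - 21,  -  20, - 80/13, - 5, - 73/18, - 9/5, - 1, 2, 4, 7,24, 44, 49.66, 60 ] 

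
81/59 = 1 + 22/59 = 1.37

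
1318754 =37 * 35642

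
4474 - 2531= 1943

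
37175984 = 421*88304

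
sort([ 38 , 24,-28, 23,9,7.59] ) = [-28,7.59, 9,23 , 24, 38]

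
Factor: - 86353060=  - 2^2*5^1*727^1* 5939^1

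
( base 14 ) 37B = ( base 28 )OP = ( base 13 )418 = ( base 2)1010111001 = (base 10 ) 697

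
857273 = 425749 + 431524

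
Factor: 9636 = 2^2*3^1*11^1*73^1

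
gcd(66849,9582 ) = 3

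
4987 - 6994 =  - 2007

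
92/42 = 2+4/21 = 2.19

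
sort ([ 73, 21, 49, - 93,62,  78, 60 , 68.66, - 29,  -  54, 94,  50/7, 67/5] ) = [  -  93, - 54, -29 , 50/7 , 67/5,21, 49, 60, 62, 68.66, 73, 78,  94] 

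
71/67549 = 71/67549=0.00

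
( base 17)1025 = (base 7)20303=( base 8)11530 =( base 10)4952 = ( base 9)6712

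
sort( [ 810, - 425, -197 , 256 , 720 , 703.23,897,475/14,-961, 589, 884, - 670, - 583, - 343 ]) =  [  -  961 , - 670, - 583, -425,  -  343, - 197 , 475/14, 256,589, 703.23,720,810,884,897 ]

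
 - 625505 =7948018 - 8573523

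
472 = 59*8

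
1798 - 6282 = -4484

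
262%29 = 1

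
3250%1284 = 682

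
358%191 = 167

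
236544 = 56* 4224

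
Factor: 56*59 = 3304 = 2^3*7^1*59^1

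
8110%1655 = 1490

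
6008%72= 32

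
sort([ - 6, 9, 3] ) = [  -  6,3 , 9]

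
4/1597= 4/1597=0.00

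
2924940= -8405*(  -  348 ) 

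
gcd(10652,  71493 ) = 1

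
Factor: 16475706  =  2^1*3^2*13^1*181^1 * 389^1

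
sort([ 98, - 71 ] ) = [-71,98]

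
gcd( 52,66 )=2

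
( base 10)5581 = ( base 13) 2704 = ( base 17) 1255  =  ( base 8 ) 12715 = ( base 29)6id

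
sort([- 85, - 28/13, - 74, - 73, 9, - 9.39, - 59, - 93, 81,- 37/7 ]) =[ - 93, - 85, - 74, - 73,  -  59,- 9.39, - 37/7 , - 28/13, 9,81 ] 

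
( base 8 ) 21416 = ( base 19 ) 15g6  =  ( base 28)BCE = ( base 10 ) 8974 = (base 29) AJD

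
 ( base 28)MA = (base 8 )1162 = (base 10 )626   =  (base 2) 1001110010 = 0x272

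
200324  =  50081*4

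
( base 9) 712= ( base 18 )1e2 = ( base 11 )486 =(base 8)1102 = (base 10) 578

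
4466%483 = 119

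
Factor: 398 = 2^1*199^1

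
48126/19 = 2532  +  18/19= 2532.95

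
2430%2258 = 172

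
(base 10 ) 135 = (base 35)3U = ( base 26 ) 55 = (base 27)50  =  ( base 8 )207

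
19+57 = 76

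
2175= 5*435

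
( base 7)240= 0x7E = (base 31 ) 42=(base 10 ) 126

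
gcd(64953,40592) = 1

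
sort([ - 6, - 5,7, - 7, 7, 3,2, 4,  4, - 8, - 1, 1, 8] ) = [ -8,-7,  -  6, - 5, - 1,1,  2, 3,4, 4, 7,7,8 ]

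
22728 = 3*7576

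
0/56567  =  0=0.00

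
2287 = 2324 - 37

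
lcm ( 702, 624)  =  5616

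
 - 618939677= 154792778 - 773732455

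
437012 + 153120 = 590132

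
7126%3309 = 508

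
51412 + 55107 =106519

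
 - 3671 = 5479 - 9150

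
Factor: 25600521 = 3^1*17^1*501971^1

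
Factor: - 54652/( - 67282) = 2^1*13^1* 1051^1*33641^( - 1 ) = 27326/33641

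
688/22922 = 344/11461 = 0.03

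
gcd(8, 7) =1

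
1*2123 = 2123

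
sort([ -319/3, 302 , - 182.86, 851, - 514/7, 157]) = [-182.86,-319/3 ,  -  514/7,157,  302,851]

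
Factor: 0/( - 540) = 0^1 = 0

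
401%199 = 3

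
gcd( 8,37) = 1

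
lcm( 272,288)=4896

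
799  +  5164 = 5963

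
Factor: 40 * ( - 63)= - 2520= -2^3*3^2*5^1*7^1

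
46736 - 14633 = 32103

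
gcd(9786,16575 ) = 3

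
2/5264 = 1/2632 = 0.00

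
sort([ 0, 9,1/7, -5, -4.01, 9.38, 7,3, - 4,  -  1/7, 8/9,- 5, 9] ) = [ - 5,  -  5,-4.01, - 4, - 1/7 , 0 , 1/7,8/9,  3,  7,9,9, 9.38] 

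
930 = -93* ( - 10) 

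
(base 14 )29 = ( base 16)25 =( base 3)1101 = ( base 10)37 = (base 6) 101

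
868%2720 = 868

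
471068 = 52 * 9059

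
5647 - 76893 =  - 71246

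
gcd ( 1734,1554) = 6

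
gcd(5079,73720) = 1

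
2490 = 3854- 1364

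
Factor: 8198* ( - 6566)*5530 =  - 297669216040 = - 2^3*5^1 * 7^3*67^1* 79^1 * 4099^1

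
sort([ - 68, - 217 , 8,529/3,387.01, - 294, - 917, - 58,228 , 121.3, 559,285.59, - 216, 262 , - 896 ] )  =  [ - 917, - 896, - 294 , - 217,  -  216 , - 68,  -  58 , 8, 121.3,529/3,228,262, 285.59,  387.01, 559] 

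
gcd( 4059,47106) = 9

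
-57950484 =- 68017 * 852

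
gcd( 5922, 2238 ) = 6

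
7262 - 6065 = 1197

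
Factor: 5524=2^2*1381^1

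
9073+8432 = 17505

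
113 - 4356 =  - 4243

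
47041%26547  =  20494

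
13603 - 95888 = -82285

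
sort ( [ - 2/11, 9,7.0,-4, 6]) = [- 4, - 2/11,6,7.0,9 ] 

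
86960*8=695680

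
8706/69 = 126 + 4/23 = 126.17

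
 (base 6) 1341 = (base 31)b8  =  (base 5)2344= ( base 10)349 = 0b101011101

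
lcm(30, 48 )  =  240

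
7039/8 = 7039/8 = 879.88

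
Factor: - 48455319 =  - 3^1*11^1 * 23^1 * 63841^1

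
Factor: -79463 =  - 229^1*347^1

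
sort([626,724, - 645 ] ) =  [ - 645, 626,724 ] 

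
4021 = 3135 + 886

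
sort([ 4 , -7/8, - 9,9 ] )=[ - 9, - 7/8, 4,9] 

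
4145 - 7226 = - 3081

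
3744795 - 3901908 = -157113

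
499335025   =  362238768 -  - 137096257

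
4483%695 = 313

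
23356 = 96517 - 73161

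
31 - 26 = 5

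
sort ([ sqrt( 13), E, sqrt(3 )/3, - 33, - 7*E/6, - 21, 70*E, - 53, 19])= [ - 53, - 33 , - 21, -7*E/6,  sqrt( 3) /3,E, sqrt( 13 ), 19, 70*E]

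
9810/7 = 1401 + 3/7 = 1401.43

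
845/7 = 120 + 5/7 = 120.71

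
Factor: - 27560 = - 2^3*5^1*13^1 * 53^1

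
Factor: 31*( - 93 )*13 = - 3^1*13^1*31^2 = - 37479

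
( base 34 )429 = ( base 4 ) 1021131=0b1001001011101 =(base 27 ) 6C3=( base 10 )4701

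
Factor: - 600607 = -7^1*239^1* 359^1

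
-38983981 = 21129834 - 60113815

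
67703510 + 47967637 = 115671147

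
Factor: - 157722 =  - 2^1 * 3^1 * 97^1*271^1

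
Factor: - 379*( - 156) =59124 = 2^2*3^1*13^1 * 379^1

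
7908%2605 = 93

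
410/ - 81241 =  - 410/81241 = -0.01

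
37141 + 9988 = 47129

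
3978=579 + 3399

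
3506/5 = 701 + 1/5 = 701.20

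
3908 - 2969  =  939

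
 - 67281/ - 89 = 755+86/89 = 755.97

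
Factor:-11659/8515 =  - 5^( - 1)*13^(  -  1) * 89^1 = - 89/65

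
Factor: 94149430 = 2^1*5^1*9414943^1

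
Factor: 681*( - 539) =-367059 = - 3^1 *7^2*11^1*227^1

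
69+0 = 69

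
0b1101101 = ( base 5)414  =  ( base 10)109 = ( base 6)301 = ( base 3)11001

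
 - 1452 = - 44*33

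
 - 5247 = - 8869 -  - 3622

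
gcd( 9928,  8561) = 1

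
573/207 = 2 + 53/69 = 2.77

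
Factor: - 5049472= - 2^7 * 103^1*383^1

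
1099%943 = 156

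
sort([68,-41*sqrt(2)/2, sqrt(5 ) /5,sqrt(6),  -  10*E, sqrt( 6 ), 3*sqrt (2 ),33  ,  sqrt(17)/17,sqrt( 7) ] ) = [ -41*sqrt ( 2)/2,-10*E,sqrt(17) /17,sqrt(5)/5, sqrt( 6 ),  sqrt( 6),sqrt( 7),  3*sqrt( 2),33, 68]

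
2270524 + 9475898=11746422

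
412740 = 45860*9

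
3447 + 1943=5390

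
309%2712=309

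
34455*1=34455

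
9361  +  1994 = 11355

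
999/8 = 124 + 7/8 = 124.88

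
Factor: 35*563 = 19705 = 5^1*7^1*563^1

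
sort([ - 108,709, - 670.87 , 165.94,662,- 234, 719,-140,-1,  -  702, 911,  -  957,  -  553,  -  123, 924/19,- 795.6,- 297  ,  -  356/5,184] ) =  [ - 957, - 795.6,  -  702,  -  670.87, - 553, - 297, - 234, - 140,  -  123, - 108,  -  356/5, - 1,924/19,165.94,184,662,  709,719, 911]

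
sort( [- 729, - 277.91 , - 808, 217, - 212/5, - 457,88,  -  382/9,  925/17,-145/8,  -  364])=[ - 808, - 729, - 457, - 364 , - 277.91, - 382/9,- 212/5,-145/8,925/17, 88, 217 ]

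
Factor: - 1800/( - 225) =8= 2^3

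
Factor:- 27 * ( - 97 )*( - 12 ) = - 31428  =  - 2^2 * 3^4*97^1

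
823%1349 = 823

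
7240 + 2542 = 9782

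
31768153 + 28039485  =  59807638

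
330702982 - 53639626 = 277063356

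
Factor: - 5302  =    -  2^1 * 11^1*241^1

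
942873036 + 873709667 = 1816582703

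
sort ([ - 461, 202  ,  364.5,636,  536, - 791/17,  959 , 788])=[ - 461, - 791/17, 202, 364.5 , 536, 636,788,959 ] 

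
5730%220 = 10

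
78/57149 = 78/57149=0.00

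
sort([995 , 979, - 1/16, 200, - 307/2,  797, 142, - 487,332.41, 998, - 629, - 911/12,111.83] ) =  [ - 629, - 487, - 307/2, - 911/12,-1/16, 111.83,142 , 200, 332.41,797,  979, 995,998]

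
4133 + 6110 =10243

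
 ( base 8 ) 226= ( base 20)7a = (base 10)150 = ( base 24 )66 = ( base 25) 60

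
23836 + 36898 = 60734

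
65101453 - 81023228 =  - 15921775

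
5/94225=1/18845=0.00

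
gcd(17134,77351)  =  1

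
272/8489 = 272/8489= 0.03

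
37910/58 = 653 + 18/29 = 653.62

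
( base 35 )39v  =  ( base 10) 4021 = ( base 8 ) 7665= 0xfb5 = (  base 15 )12d1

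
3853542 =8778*439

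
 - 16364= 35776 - 52140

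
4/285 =4/285 = 0.01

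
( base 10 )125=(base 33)3q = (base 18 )6H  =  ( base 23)5a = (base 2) 1111101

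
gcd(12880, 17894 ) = 46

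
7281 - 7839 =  - 558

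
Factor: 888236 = 2^2*222059^1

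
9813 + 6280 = 16093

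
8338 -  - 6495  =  14833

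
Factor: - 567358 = -2^1 * 11^1 * 17^1*37^1*41^1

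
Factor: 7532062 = 2^1*3766031^1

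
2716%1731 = 985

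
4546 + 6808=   11354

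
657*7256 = 4767192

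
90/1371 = 30/457= 0.07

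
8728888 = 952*9169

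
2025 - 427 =1598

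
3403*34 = 115702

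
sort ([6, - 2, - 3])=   [-3, -2,6]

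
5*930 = 4650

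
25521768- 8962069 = 16559699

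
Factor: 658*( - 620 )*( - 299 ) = 2^3*5^1*7^1*13^1 * 23^1 * 31^1*47^1=121980040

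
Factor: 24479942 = 2^1*19^1*499^1*1291^1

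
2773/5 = 2773/5 = 554.60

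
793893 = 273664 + 520229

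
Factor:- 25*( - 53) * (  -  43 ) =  - 5^2*43^1*53^1 = - 56975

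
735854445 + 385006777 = 1120861222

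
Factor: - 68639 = - 68639^1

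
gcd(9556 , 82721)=1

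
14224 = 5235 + 8989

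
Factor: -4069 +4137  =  2^2*17^1=68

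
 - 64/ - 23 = 64/23 = 2.78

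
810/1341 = 90/149  =  0.60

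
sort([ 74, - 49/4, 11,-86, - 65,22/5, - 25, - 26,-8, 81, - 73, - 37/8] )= [ - 86, - 73, - 65, - 26,-25,-49/4, - 8, - 37/8 , 22/5,11,74,81]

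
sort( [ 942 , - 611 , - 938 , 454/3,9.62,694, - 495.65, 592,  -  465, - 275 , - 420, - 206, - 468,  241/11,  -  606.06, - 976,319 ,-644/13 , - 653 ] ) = [  -  976, - 938 , - 653 , - 611, - 606.06, - 495.65 , - 468,-465,- 420, - 275  , - 206, - 644/13,9.62, 241/11,454/3,319, 592, 694,942]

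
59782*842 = 50336444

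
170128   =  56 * 3038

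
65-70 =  - 5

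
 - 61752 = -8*7719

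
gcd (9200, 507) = 1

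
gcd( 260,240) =20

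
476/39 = 12 + 8/39=12.21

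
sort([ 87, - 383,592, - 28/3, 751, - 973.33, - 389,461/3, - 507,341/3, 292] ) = [ - 973.33, - 507, - 389, - 383, - 28/3, 87, 341/3,  461/3, 292,592 , 751]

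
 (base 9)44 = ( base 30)1a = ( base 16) 28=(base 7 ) 55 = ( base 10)40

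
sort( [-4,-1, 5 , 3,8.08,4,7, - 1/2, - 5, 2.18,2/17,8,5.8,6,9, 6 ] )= [ - 5, - 4, - 1, - 1/2,2/17, 2.18, 3,4,5,5.8,6,6, 7,8,8.08, 9]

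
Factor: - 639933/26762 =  - 2^(  -  1)*3^1*7^1*31^1 * 983^1*13381^ ( - 1)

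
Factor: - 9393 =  -3^1*31^1 * 101^1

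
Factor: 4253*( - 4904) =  - 2^3*613^1*4253^1 = -  20856712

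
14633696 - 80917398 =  - 66283702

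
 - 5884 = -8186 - -2302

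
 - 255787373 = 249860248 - 505647621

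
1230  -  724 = 506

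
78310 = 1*78310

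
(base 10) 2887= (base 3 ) 10221221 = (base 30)367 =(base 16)B47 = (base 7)11263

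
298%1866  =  298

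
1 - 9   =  -8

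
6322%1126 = 692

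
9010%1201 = 603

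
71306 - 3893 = 67413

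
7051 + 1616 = 8667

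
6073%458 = 119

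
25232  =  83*304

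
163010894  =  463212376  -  300201482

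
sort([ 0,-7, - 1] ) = [ - 7,-1,0]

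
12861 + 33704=46565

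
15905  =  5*3181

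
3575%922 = 809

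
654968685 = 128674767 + 526293918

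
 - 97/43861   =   - 97/43861 = - 0.00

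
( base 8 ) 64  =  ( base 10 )52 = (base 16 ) 34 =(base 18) 2G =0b110100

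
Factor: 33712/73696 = 43/94  =  2^( - 1 ) * 43^1 * 47^( - 1)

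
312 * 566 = 176592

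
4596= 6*766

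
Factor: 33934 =2^1 * 19^2*47^1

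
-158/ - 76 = 79/38 = 2.08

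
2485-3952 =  - 1467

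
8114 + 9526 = 17640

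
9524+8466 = 17990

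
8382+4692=13074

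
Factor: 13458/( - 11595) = -2^1*5^ ( - 1)  *  773^ (  -  1)*2243^1 = -4486/3865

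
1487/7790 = 1487/7790=0.19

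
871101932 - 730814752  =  140287180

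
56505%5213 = 4375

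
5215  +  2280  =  7495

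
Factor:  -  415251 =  - 3^2*29^1*37^1*43^1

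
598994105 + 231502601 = 830496706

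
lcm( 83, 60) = 4980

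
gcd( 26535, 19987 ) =1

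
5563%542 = 143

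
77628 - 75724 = 1904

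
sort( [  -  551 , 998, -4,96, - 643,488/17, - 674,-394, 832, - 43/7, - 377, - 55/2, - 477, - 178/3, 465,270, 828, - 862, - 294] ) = [ - 862, - 674, - 643, - 551,-477,  -  394, - 377, - 294, - 178/3, -55/2, -43/7, - 4,  488/17,96, 270,  465, 828,832,  998 ]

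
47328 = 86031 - 38703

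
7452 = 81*92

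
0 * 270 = 0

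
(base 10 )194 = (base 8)302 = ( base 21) 95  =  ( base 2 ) 11000010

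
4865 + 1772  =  6637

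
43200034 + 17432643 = 60632677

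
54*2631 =142074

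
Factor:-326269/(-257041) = 401^ (-1 )  *509^1= 509/401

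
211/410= 211/410 =0.51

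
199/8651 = 199/8651 = 0.02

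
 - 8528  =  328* ( - 26) 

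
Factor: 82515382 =2^1*17^1 *29^1*53^1*1579^1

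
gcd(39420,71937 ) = 9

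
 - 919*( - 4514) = 4148366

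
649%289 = 71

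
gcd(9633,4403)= 1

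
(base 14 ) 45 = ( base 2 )111101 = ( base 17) 3a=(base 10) 61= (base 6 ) 141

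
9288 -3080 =6208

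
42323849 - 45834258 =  - 3510409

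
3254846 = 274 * 11879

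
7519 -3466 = 4053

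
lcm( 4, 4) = 4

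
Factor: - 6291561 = -3^1*47^1*44621^1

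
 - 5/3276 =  - 1 + 3271/3276 = - 0.00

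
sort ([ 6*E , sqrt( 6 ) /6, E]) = [sqrt(6)/6,E, 6*E] 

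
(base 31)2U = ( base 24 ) 3K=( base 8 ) 134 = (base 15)62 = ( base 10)92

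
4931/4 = 4931/4 = 1232.75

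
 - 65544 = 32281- 97825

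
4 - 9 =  - 5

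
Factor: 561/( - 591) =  - 11^1 *17^1*197^( - 1)  =  - 187/197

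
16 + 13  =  29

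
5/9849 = 5/9849 = 0.00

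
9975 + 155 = 10130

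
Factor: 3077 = 17^1 *181^1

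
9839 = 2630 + 7209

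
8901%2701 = 798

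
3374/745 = 3374/745= 4.53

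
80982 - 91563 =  - 10581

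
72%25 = 22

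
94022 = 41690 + 52332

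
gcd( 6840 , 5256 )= 72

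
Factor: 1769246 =2^1*53^1*16691^1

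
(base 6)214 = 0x52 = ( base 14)5c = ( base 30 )2M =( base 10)82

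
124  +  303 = 427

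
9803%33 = 2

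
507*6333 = 3210831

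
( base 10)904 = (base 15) 404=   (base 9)1214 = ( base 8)1610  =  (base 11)752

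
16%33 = 16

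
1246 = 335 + 911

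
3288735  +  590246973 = 593535708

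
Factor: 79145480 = 2^3*5^1*31^1 * 83^1*769^1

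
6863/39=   175 + 38/39 = 175.97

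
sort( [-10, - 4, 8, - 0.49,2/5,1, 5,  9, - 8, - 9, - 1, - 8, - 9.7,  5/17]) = [ - 10, - 9.7, - 9, - 8, - 8, - 4, - 1, - 0.49, 5/17,2/5,1, 5,8,9]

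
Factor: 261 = 3^2*29^1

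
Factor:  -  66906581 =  - 7^1*19^1*43^1*11699^1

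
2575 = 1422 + 1153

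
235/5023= 235/5023 = 0.05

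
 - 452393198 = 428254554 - 880647752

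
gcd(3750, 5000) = 1250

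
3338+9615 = 12953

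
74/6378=37/3189 = 0.01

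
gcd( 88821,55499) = 1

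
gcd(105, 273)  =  21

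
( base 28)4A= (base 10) 122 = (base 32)3q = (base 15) 82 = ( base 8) 172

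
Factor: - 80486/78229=-2^1*7^1*5749^1*78229^( - 1)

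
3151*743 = 2341193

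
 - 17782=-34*523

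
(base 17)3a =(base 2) 111101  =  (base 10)61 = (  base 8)75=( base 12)51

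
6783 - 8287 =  - 1504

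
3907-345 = 3562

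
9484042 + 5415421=14899463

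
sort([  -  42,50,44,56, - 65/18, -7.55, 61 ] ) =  [ - 42 ,-7.55,-65/18,44,  50,56 , 61]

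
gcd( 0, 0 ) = 0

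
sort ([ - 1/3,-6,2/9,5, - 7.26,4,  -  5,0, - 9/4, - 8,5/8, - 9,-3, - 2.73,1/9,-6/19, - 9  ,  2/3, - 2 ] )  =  [-9, - 9, - 8  ,- 7.26, - 6 ,-5,-3, - 2.73, - 9/4,-2, - 1/3, - 6/19, 0, 1/9,2/9, 5/8, 2/3 , 4, 5 ] 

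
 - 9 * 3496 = - 31464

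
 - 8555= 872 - 9427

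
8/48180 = 2/12045 = 0.00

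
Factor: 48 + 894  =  942 = 2^1*3^1 * 157^1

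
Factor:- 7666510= -2^1*5^1 * 766651^1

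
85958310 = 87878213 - 1919903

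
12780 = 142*90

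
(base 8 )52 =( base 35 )17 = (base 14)30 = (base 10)42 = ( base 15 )2C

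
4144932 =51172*81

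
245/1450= 49/290 = 0.17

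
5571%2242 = 1087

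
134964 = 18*7498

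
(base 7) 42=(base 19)1B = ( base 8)36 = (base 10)30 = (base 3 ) 1010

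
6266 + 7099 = 13365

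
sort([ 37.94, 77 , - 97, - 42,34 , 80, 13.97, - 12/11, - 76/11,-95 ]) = [ - 97, - 95,-42,- 76/11, - 12/11, 13.97,34,  37.94,77,80]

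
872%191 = 108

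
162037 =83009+79028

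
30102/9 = 3344 + 2/3 = 3344.67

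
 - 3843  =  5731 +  -9574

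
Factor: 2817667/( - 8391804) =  - 2^( - 2 )*3^( - 1) * 263^(- 1)*2659^(-1)*2817667^1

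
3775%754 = 5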